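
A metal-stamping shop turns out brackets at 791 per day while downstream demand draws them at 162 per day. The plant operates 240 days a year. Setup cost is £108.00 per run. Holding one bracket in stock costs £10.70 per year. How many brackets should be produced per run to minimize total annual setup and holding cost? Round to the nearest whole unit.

Annual demand D = 162 × 240 = 38,880.
Production build-up factor (1 − d/p) = 1 − 162/791 = 0.7952.
Q* = √(2DS / (H(1 − d/p))) = √(2 × 38,880 × 108 / (10.7 × 0.7952)).
= √(8,398,080 / 8.5086) ≈ 993.484.

Q* ≈ 993 brackets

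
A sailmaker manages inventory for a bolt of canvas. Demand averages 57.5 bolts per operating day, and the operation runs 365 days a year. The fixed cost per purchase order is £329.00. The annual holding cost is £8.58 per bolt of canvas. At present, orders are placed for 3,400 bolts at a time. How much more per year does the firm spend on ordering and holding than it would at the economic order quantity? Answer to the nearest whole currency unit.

Extra cost ≈ £5,732 per year

Annual demand D = 57.5 × 365 = 20,987.5.
EOQ = √(2DS/H) = √(2 × 20,987.5 × 329 / 8.58) ≈ 1268.67.
Cost at Q* = (D/Q*)S + (Q*/2)H = √(2DSH) ≈ £10,885.21.
Cost at Q = 3,400: (20,987.5/3,400)×329 + (3,400/2)×8.58 = £2,030.85 + £14,586.00 = £16,616.85.
Excess = £16,616.85 − £10,885.21 = £5,731.64.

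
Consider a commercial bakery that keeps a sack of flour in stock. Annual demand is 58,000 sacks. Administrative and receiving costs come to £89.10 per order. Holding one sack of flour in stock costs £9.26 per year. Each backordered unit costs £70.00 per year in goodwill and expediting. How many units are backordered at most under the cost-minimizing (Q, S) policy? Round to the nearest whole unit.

S* ≈ 131 sacks

With planned backorders, Q* = √(2DS/H) · √((H+B)/B).
√(2DS/H) = √(2 × 58,000 × 89.1 / 9.26) = 1056.483.
√((H+B)/B) = √((9.26+70)/70) = 1.0641.
Q* ≈ 1124.192.
S* = Q* · H/(H+B) = 1124.192 × 9.26/79.26 ≈ 131.340.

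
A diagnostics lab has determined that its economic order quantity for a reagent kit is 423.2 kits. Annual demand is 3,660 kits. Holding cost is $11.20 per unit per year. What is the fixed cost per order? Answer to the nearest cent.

S ≈ $274.03

The basic EOQ model gives Q* = √(2DS/H); rearrange for the unknown.
From Q* = √(2DS/H): S = Q*²H / (2D) = 423.2² × 11.2 / (2 × 3,660) = 274.0301.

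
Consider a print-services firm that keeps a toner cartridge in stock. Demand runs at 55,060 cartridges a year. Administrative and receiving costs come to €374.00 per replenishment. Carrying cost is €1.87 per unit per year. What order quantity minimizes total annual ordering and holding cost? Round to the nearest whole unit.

Q* ≈ 4,693 cartridges

EOQ = √(2DS / H) = √(2 × 55,060 × 374 / 1.87).
= √(41,184,880 / 1.87) = √22,024,000 ≈ 4692.973.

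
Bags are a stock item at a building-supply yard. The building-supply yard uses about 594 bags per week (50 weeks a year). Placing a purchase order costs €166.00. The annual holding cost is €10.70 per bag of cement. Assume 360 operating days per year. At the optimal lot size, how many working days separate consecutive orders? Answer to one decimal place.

T ≈ 11.6 days

Annual demand D = 594 × 50 = 29,700.
Q* = √(2DS/H) = √(2 × 29,700 × 166 / 10.7) ≈ 959.96.
Cycle time = Q*/D × 360 = 959.96 / 29,700 × 360 ≈ 11.636 days.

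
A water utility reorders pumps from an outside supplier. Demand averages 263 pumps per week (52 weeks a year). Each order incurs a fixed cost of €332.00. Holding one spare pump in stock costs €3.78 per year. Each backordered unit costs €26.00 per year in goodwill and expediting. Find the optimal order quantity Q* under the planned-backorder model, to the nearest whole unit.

Q* ≈ 1,659 pumps

Annual demand D = 263 × 52 = 13,676.
With planned backorders, Q* = √(2DS/H) · √((H+B)/B).
√(2DS/H) = √(2 × 13,676 × 332 / 3.78) = 1549.950.
√((H+B)/B) = √((3.78+26)/26) = 1.0702.
Q* ≈ 1658.797.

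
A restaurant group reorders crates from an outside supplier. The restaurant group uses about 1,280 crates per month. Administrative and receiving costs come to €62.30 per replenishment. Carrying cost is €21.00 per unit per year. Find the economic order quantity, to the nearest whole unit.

Q* ≈ 302 crates

Annual demand D = 1,280 × 12 = 15,360.
EOQ = √(2DS / H) = √(2 × 15,360 × 62.3 / 21).
= √(1,913,856 / 21) = √91,136 ≈ 301.887.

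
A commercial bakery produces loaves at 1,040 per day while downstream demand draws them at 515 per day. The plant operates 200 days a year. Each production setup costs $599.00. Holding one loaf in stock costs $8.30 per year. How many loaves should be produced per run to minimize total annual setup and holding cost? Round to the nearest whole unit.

Annual demand D = 515 × 200 = 103,000.
Production build-up factor (1 − d/p) = 1 − 515/1,040 = 0.5048.
Q* = √(2DS / (H(1 − d/p))) = √(2 × 103,000 × 599 / (8.3 × 0.5048)).
= √(123,394,000 / 4.1899) ≈ 5426.815.

Q* ≈ 5,427 loaves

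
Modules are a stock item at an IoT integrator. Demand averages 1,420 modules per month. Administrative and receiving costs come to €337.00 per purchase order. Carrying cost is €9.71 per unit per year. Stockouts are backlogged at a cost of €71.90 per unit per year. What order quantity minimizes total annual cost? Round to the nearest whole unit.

Annual demand D = 1,420 × 12 = 17,040.
With planned backorders, Q* = √(2DS/H) · √((H+B)/B).
√(2DS/H) = √(2 × 17,040 × 337 / 9.71) = 1087.565.
√((H+B)/B) = √((9.71+71.9)/71.9) = 1.0654.
Q* ≈ 1158.677.

Q* ≈ 1,159 modules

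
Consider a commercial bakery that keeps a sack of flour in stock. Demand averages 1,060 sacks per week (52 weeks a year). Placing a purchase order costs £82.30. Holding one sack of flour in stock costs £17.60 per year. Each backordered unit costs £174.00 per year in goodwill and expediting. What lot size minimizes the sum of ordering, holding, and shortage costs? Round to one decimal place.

Annual demand D = 1,060 × 52 = 55,120.
With planned backorders, Q* = √(2DS/H) · √((H+B)/B).
√(2DS/H) = √(2 × 55,120 × 82.3 / 17.6) = 717.981.
√((H+B)/B) = √((17.6+174)/174) = 1.0494.
Q* ≈ 753.419.

Q* ≈ 753.4 sacks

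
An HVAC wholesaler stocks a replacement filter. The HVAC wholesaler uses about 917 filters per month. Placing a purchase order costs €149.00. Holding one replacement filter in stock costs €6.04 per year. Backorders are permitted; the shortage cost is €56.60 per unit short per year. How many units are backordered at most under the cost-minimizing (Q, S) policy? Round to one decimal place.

Annual demand D = 917 × 12 = 11,004.
With planned backorders, Q* = √(2DS/H) · √((H+B)/B).
√(2DS/H) = √(2 × 11,004 × 149 / 6.04) = 736.826.
√((H+B)/B) = √((6.04+56.6)/56.6) = 1.0520.
Q* ≈ 775.144.
S* = Q* · H/(H+B) = 775.144 × 6.04/62.64 ≈ 74.743.

S* ≈ 74.7 filters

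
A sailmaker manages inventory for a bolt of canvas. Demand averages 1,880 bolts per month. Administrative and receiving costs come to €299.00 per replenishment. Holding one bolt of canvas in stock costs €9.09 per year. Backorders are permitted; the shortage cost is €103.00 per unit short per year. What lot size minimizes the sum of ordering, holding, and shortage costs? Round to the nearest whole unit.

Annual demand D = 1,880 × 12 = 22,560.
With planned backorders, Q* = √(2DS/H) · √((H+B)/B).
√(2DS/H) = √(2 × 22,560 × 299 / 9.09) = 1218.255.
√((H+B)/B) = √((9.09+103)/103) = 1.0432.
Q* ≈ 1270.876.

Q* ≈ 1,271 bolts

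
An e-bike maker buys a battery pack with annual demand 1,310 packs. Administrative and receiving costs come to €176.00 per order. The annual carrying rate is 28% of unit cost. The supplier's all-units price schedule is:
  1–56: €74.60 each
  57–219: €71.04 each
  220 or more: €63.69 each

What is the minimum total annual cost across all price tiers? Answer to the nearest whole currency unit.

TC* ≈ €86,444

Holding cost per unit per year at price C is H = 0.28·C.
Evaluate total cost at each tier's feasible EOQ or, if the EOQ is below the tier, at the tier's minimum quantity.
Tier 1 (€74.60): EOQ = 148.6 exceeds tier's upper bound 56, so this tier is dominated.
EOQ at €71.04 = 152.3 (feasible in tier 2): TC = 1,310×€71.04 + (1,310/152.3)×176 + (152.3/2)×0.28×€71.04 = €96,090.97.
EOQ at €63.69 = 160.8 < 220, so use break Q=220: TC = 1,310×€63.69 + (1,310/220.0)×176 + (220.0/2)×0.28×€63.69 = €86,443.55.
Lowest total cost among the candidates is at Q = 220.0.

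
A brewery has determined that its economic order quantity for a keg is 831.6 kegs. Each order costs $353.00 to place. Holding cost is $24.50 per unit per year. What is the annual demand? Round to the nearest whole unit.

D ≈ 23,999 kegs per year

The basic EOQ model gives Q* = √(2DS/H); rearrange for the unknown.
From Q* = √(2DS/H): D = Q*²H / (2S) = 831.6² × 24.5 / (2 × 353) = 23998.845.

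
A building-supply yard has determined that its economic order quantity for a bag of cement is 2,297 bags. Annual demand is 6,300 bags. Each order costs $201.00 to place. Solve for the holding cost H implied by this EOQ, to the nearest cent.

The basic EOQ model gives Q* = √(2DS/H); rearrange for the unknown.
From Q* = √(2DS/H): H = 2DS / Q*² = 2 × 6,300 × 201 / 2,297² = 0.4800.

H ≈ $0.48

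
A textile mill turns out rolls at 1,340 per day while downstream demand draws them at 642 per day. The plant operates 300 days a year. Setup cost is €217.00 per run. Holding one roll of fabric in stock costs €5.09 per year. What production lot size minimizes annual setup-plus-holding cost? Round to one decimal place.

Annual demand D = 642 × 300 = 192,600.
Production build-up factor (1 − d/p) = 1 − 642/1,340 = 0.5209.
Q* = √(2DS / (H(1 − d/p))) = √(2 × 192,600 × 217 / (5.09 × 0.5209)).
= √(83,588,400 / 2.6514) ≈ 5614.858.

Q* ≈ 5,614.9 rolls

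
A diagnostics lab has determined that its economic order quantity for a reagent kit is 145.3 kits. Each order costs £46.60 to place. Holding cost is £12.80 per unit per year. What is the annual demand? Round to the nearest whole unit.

D ≈ 2,900 kits per year

Squaring Q* = √(2DS/H) gives Q*² = 2DS/H.
From Q* = √(2DS/H): D = Q*²H / (2S) = 145.3² × 12.8 / (2 × 46.6) = 2899.515.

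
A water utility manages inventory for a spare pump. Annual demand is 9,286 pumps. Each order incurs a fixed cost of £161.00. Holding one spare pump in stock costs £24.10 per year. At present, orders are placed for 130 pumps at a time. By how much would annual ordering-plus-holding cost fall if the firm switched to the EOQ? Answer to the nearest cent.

EOQ = √(2DS/H) = √(2 × 9,286 × 161 / 24.1) ≈ 352.24.
Cost at Q* = (D/Q*)S + (Q*/2)H = √(2DSH) ≈ £8,488.89.
Cost at Q = 130: (9,286/130)×161 + (130/2)×24.1 = £11,500.35 + £1,566.50 = £13,066.85.
Excess = £13,066.85 − £8,488.89 = £4,577.97.

Extra cost ≈ £4,577.97 per year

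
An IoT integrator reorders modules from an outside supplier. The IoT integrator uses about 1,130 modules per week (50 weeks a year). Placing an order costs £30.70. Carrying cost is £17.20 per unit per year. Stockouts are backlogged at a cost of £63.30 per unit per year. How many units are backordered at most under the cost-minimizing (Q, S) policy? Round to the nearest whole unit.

Annual demand D = 1,130 × 50 = 56,500.
With planned backorders, Q* = √(2DS/H) · √((H+B)/B).
√(2DS/H) = √(2 × 56,500 × 30.7 / 17.2) = 449.101.
√((H+B)/B) = √((17.2+63.3)/63.3) = 1.1277.
Q* ≈ 506.454.
S* = Q* · H/(H+B) = 506.454 × 17.2/80.5 ≈ 108.211.

S* ≈ 108 modules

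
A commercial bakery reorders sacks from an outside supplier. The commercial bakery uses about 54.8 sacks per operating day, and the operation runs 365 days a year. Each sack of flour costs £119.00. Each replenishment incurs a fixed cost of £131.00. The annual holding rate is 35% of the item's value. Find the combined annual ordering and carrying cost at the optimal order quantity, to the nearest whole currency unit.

Annual demand D = 54.8 × 365 = 20,002.
Holding cost H = 0.35 × £119.00 = £41.6500 per unit per year.
The optimal lot size = √(2DS/H) = √(2 × 20,002 × 131 / 41.65) ≈ 354.72.
At the optimum the two cost components are equal, so total cost = 2·(Q*/2)H = Q*·H.
Minimum total = √(2DSH) = √(2 × 20,002 × 131 × 41.65) ≈ 14773.890.

TC* ≈ £14,774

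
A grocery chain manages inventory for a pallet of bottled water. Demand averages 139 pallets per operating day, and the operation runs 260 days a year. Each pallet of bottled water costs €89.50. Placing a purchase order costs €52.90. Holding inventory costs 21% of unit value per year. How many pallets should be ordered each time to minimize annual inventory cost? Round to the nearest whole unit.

Annual demand D = 139 × 260 = 36,140.
Holding cost H = 0.21 × €89.50 = €18.7950 per unit per year.
EOQ = √(2DS / H) = √(2 × 36,140 × 52.9 / 18.795).
= √(3,823,612 / 18.795) = √203,437.7228 ≈ 451.041.

Q* ≈ 451 pallets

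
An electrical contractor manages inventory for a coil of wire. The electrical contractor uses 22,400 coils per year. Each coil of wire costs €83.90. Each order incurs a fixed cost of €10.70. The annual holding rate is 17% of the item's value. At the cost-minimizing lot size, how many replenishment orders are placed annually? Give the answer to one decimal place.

Holding cost H = 0.17 × €83.90 = €14.2630 per unit per year.
The optimal lot size = √(2DS/H) = √(2 × 22,400 × 10.7 / 14.263) ≈ 183.33.
Orders per year = D / Q* = 22,400 / 183.33 ≈ 122.186.

N ≈ 122.2 orders per year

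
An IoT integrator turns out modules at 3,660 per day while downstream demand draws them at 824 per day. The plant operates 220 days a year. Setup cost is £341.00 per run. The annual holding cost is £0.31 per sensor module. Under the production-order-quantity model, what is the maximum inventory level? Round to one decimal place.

I_max ≈ 17,579.2 modules

Annual demand D = 824 × 220 = 181,280.
Production build-up factor (1 − d/p) = 1 − 824/3,660 = 0.7749.
Q* = √(2DS / (H(1 − d/p))) = √(2 × 181,280 × 341 / (0.31 × 0.7749)).
= √(123,632,960 / 0.2402) ≈ 22686.825.
Maximum inventory = Q*(1 − d/p) = 22686.825 × 0.7749 ≈ 17579.190.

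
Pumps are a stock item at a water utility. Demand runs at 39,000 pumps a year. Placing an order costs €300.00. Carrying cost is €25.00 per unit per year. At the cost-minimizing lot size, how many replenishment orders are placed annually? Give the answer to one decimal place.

EOQ = √(2DS/H) = √(2 × 39,000 × 300 / 25) ≈ 967.47.
Orders per year = D / Q* = 39,000 / 967.47 ≈ 40.311.

N ≈ 40.3 orders per year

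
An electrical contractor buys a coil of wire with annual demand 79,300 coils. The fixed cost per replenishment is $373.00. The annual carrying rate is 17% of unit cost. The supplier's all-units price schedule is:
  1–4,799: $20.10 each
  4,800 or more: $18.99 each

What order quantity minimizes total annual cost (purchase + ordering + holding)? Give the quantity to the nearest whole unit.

Holding cost per unit per year at price C is H = 0.17·C.
Evaluate total cost at each tier's feasible EOQ or, if the EOQ is below the tier, at the tier's minimum quantity.
EOQ at $20.10 = 4160.9 (feasible in tier 1): TC = 79,300×$20.10 + (79,300/4160.9)×373 + (4160.9/2)×0.17×$20.10 = $1,608,147.67.
EOQ at $18.99 = 4280.7 < 4800, so use break Q=4800: TC = 79,300×$18.99 + (79,300/4800.0)×373 + (4800.0/2)×0.17×$18.99 = $1,519,817.19.
Lowest total cost is $1,519,817.19 at Q = 4800.0.

Q* ≈ 4,800 coils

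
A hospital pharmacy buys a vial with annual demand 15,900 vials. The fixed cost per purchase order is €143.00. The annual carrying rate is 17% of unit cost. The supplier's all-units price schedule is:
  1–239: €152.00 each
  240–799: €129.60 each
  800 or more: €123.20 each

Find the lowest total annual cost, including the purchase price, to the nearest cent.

TC* ≈ €1,970,099.73

Holding cost per unit per year at price C is H = 0.17·C.
Candidates are each tier's EOQ (if it falls in that tier) and each price-break quantity.
Tier 1 (€152.00): EOQ = 419.5 exceeds tier's upper bound 239, so this tier is dominated.
EOQ at €129.60 = 454.3 (feasible in tier 2): TC = 15,900×€129.60 + (15,900/454.3)×143 + (454.3/2)×0.17×€129.60 = €2,070,649.41.
EOQ at €123.20 = 466.0 < 800, so use break Q=800: TC = 15,900×€123.20 + (15,900/800.0)×143 + (800.0/2)×0.17×€123.20 = €1,970,099.73.
Lowest total cost among the candidates is at Q = 800.0.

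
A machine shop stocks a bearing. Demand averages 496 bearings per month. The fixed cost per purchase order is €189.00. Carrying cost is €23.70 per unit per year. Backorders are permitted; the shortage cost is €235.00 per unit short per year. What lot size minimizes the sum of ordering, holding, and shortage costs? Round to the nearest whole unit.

Annual demand D = 496 × 12 = 5,952.
With planned backorders, Q* = √(2DS/H) · √((H+B)/B).
√(2DS/H) = √(2 × 5,952 × 189 / 23.7) = 308.108.
√((H+B)/B) = √((23.7+235)/235) = 1.0492.
Q* ≈ 323.272.

Q* ≈ 323 bearings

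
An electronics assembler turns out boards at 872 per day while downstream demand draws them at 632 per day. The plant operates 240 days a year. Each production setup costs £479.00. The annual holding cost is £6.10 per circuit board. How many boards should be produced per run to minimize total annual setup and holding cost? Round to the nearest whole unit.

Q* ≈ 9,303 boards

Annual demand D = 632 × 240 = 151,680.
Production build-up factor (1 − d/p) = 1 − 632/872 = 0.2752.
Q* = √(2DS / (H(1 − d/p))) = √(2 × 151,680 × 479 / (6.1 × 0.2752)).
= √(145,309,440 / 1.6789) ≈ 9303.248.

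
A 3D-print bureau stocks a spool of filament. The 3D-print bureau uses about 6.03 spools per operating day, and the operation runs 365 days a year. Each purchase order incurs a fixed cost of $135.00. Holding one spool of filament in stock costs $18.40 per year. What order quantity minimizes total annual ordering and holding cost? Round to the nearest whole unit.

Annual demand D = 6.03 × 365 = 2,200.95.
EOQ = √(2DS / H) = √(2 × 2,200.95 × 135 / 18.4).
= √(594,256.5 / 18.4) = √32,296.5489 ≈ 179.712.

Q* ≈ 180 spools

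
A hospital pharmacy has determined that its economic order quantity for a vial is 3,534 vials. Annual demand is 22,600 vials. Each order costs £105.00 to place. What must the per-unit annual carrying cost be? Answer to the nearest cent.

H ≈ £0.38

The basic EOQ model gives Q* = √(2DS/H); rearrange for the unknown.
From Q* = √(2DS/H): H = 2DS / Q*² = 2 × 22,600 × 105 / 3,534² = 0.3800.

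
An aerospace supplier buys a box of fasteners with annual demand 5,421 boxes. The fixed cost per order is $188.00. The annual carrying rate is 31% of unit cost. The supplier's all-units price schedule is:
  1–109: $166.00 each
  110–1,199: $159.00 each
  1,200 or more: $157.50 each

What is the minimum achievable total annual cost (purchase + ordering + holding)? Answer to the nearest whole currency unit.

TC* ≈ $871,962

Holding cost per unit per year at price C is H = 0.31·C.
Evaluate total cost at each tier's feasible EOQ or, if the EOQ is below the tier, at the tier's minimum quantity.
Tier 1 ($166.00): EOQ = 199.0 exceeds tier's upper bound 109, so this tier is dominated.
EOQ at $159.00 = 203.4 (feasible in tier 2): TC = 5,421×$159.00 + (5,421/203.4)×188 + (203.4/2)×0.31×$159.00 = $871,962.35.
EOQ at $157.50 = 204.3 < 1200, so use break Q=1200: TC = 5,421×$157.50 + (5,421/1200.0)×188 + (1200.0/2)×0.31×$157.50 = $883,951.79.
Lowest total cost among the candidates is at Q = 203.4.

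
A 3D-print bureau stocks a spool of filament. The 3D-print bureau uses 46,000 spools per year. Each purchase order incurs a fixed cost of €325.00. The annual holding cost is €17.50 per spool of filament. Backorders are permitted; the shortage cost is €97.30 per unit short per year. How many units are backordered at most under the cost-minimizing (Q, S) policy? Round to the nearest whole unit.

With planned backorders, Q* = √(2DS/H) · √((H+B)/B).
√(2DS/H) = √(2 × 46,000 × 325 / 17.5) = 1307.123.
√((H+B)/B) = √((17.5+97.3)/97.3) = 1.0862.
Q* ≈ 1419.813.
S* = Q* · H/(H+B) = 1419.813 × 17.5/114.8 ≈ 216.435.

S* ≈ 216 spools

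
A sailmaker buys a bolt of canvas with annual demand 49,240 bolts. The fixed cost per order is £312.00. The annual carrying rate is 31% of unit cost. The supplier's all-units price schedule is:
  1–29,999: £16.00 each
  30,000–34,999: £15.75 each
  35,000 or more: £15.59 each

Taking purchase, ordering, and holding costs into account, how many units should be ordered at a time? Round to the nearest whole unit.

Holding cost per unit per year at price C is H = 0.31·C.
Evaluate total cost at each tier's feasible EOQ or, if the EOQ is below the tier, at the tier's minimum quantity.
EOQ at £16.00 = 2488.9 (feasible in tier 1): TC = 49,240×£16.00 + (49,240/2488.9)×312 + (2488.9/2)×0.31×£16.00 = £800,185.03.
EOQ at £15.75 = 2508.6 < 30000, so use break Q=30000: TC = 49,240×£15.75 + (49,240/30000.0)×312 + (30000.0/2)×0.31×£15.75 = £849,279.60.
EOQ at £15.59 = 2521.4 < 35000, so use break Q=35000: TC = 49,240×£15.59 + (49,240/35000.0)×312 + (35000.0/2)×0.31×£15.59 = £852,666.29.
Lowest total cost is £800,185.03 at Q = 2488.9.

Q* ≈ 2,489 bolts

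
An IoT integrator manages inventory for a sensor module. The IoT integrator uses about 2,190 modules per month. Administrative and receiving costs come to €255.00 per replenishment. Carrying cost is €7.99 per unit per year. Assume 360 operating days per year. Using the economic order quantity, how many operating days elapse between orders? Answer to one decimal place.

T ≈ 17.7 days

Annual demand D = 2,190 × 12 = 26,280.
EOQ = √(2DS/H) = √(2 × 26,280 × 255 / 7.99) ≈ 1295.16.
Cycle time = Q*/D × 360 = 1295.16 / 26,280 × 360 ≈ 17.742 days.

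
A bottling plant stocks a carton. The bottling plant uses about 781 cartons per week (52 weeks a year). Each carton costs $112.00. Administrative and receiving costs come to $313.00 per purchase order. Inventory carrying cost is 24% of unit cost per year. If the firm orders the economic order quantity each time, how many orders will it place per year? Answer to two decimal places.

Annual demand D = 781 × 52 = 40,612.
Holding cost H = 0.24 × $112.00 = $26.8800 per unit per year.
Q* = √(2DS/H) = √(2 × 40,612 × 313 / 26.88) ≈ 972.52.
Orders per year = D / Q* = 40,612 / 972.52 ≈ 41.759.

N ≈ 41.76 orders per year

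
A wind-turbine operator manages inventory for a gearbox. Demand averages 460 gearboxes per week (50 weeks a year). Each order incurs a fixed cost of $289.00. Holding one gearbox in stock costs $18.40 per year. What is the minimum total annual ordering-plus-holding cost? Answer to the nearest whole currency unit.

TC* ≈ $15,640

Annual demand D = 460 × 50 = 23,000.
EOQ = √(2DS/H) = √(2 × 23,000 × 289 / 18.4) ≈ 850.00.
At the optimum the two cost components are equal, so total cost = 2·(Q*/2)H = Q*·H.
Minimum total = √(2DSH) = √(2 × 23,000 × 289 × 18.4) ≈ 15640.000.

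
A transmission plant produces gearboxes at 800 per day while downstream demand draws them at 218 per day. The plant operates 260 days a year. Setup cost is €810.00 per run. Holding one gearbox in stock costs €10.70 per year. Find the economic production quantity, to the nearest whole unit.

Annual demand D = 218 × 260 = 56,680.
Production build-up factor (1 − d/p) = 1 − 218/800 = 0.7275.
Q* = √(2DS / (H(1 − d/p))) = √(2 × 56,680 × 810 / (10.7 × 0.7275)).
= √(91,821,600 / 7.7843) ≈ 3434.504.

Q* ≈ 3,435 gearboxes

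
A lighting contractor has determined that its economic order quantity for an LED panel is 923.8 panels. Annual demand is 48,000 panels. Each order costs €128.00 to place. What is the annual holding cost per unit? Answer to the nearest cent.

The basic EOQ model gives Q* = √(2DS/H); rearrange for the unknown.
From Q* = √(2DS/H): H = 2DS / Q*² = 2 × 48,000 × 128 / 923.8² = 14.3988.

H ≈ €14.40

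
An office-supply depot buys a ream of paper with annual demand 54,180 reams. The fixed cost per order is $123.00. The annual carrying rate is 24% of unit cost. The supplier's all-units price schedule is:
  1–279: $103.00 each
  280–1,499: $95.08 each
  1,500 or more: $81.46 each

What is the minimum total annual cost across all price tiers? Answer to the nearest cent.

Holding cost per unit per year at price C is H = 0.24·C.
Evaluate total cost at each tier's feasible EOQ or, if the EOQ is below the tier, at the tier's minimum quantity.
Tier 1 ($103.00): EOQ = 734.3 exceeds tier's upper bound 279, so this tier is dominated.
EOQ at $95.08 = 764.3 (feasible in tier 2): TC = 54,180×$95.08 + (54,180/764.3)×123 + (764.3/2)×0.24×$95.08 = $5,168,874.03.
EOQ at $81.46 = 825.7 < 1500, so use break Q=1500: TC = 54,180×$81.46 + (54,180/1500.0)×123 + (1500.0/2)×0.24×$81.46 = $4,432,608.36.
Lowest total cost among the candidates is at Q = 1500.0.

TC* ≈ $4,432,608.36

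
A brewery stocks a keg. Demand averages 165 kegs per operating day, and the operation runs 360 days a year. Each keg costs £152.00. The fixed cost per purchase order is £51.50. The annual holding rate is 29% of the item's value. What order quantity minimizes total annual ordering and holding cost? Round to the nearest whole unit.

Q* ≈ 373 kegs

Annual demand D = 165 × 360 = 59,400.
Holding cost H = 0.29 × £152.00 = £44.0800 per unit per year.
EOQ = √(2DS / H) = √(2 × 59,400 × 51.5 / 44.08).
= √(6,118,200 / 44.08) = √138,797.6407 ≈ 372.556.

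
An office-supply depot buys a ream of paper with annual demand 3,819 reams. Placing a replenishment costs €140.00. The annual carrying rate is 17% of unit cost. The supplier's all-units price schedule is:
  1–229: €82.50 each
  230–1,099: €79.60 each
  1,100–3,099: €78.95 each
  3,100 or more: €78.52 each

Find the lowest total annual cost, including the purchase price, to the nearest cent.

Holding cost per unit per year at price C is H = 0.17·C.
Candidates are each tier's EOQ (if it falls in that tier) and each price-break quantity.
Tier 1 (€82.50): EOQ = 276.1 exceeds tier's upper bound 229, so this tier is dominated.
EOQ at €79.60 = 281.1 (feasible in tier 2): TC = 3,819×€79.60 + (3,819/281.1)×140 + (281.1/2)×0.17×€79.60 = €307,796.35.
EOQ at €78.95 = 282.3 < 1100, so use break Q=1100: TC = 3,819×€78.95 + (3,819/1100.0)×140 + (1100.0/2)×0.17×€78.95 = €309,377.93.
EOQ at €78.52 = 283.0 < 3100, so use break Q=3100: TC = 3,819×€78.52 + (3,819/3100.0)×140 + (3100.0/2)×0.17×€78.52 = €320,730.37.
Lowest total cost among the candidates is at Q = 281.1.

TC* ≈ €307,796.35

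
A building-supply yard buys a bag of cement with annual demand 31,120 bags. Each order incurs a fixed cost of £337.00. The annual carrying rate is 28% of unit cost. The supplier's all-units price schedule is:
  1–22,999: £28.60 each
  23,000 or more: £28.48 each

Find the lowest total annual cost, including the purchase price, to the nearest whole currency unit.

Holding cost per unit per year at price C is H = 0.28·C.
Evaluate total cost at each tier's feasible EOQ or, if the EOQ is below the tier, at the tier's minimum quantity.
EOQ at £28.60 = 1618.4 (feasible in tier 1): TC = 31,120×£28.60 + (31,120/1618.4)×337 + (1618.4/2)×0.28×£28.60 = £902,992.20.
EOQ at £28.48 = 1621.8 < 23000, so use break Q=23000: TC = 31,120×£28.48 + (31,120/23000.0)×337 + (23000.0/2)×0.28×£28.48 = £978,459.18.
Lowest total cost among the candidates is at Q = 1618.4.

TC* ≈ £902,992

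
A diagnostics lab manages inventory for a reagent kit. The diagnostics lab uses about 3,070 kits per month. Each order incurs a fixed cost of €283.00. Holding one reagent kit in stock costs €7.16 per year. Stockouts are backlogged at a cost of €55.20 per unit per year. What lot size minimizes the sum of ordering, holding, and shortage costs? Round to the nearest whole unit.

Q* ≈ 1,814 kits

Annual demand D = 3,070 × 12 = 36,840.
With planned backorders, Q* = √(2DS/H) · √((H+B)/B).
√(2DS/H) = √(2 × 36,840 × 283 / 7.16) = 1706.521.
√((H+B)/B) = √((7.16+55.2)/55.2) = 1.0629.
Q* ≈ 1813.824.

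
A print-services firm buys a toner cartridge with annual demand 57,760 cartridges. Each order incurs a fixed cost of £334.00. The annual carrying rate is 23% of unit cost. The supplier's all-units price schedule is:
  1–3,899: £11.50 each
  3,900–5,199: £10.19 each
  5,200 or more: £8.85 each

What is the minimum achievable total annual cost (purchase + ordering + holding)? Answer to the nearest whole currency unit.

Holding cost per unit per year at price C is H = 0.23·C.
Evaluate total cost at each tier's feasible EOQ or, if the EOQ is below the tier, at the tier's minimum quantity.
EOQ at £11.50 = 3819.3 (feasible in tier 1): TC = 57,760×£11.50 + (57,760/3819.3)×334 + (3819.3/2)×0.23×£11.50 = £674,342.17.
EOQ at £10.19 = 4057.4 (feasible in tier 2): TC = 57,760×£10.19 + (57,760/4057.4)×334 + (4057.4/2)×0.23×£10.19 = £598,083.79.
EOQ at £8.85 = 4353.8 < 5200, so use break Q=5200: TC = 57,760×£8.85 + (57,760/5200.0)×334 + (5200.0/2)×0.23×£8.85 = £520,178.27.
Lowest total cost among the candidates is at Q = 5200.0.

TC* ≈ £520,178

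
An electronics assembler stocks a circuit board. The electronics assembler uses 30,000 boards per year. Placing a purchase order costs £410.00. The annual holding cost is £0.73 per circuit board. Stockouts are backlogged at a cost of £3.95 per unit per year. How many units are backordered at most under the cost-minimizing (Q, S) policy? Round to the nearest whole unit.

With planned backorders, Q* = √(2DS/H) · √((H+B)/B).
√(2DS/H) = √(2 × 30,000 × 410 / 0.73) = 5805.052.
√((H+B)/B) = √((0.73+3.95)/3.95) = 1.0885.
Q* ≈ 6318.740.
S* = Q* · H/(H+B) = 6318.740 × 0.73/4.68 ≈ 985.615.

S* ≈ 986 boards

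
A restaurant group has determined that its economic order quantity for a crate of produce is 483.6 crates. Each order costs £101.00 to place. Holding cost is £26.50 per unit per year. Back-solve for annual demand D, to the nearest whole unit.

D ≈ 30,681 crates per year

Invert the EOQ relation Q*² = 2DS/H.
From Q* = √(2DS/H): D = Q*²H / (2S) = 483.6² × 26.5 / (2 × 101) = 30680.829.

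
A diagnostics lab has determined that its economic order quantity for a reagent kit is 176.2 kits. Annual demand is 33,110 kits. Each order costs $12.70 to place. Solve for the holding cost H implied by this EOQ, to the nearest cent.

The basic EOQ model gives Q* = √(2DS/H); rearrange for the unknown.
From Q* = √(2DS/H): H = 2DS / Q*² = 2 × 33,110 × 12.7 / 176.2² = 27.0883.

H ≈ $27.09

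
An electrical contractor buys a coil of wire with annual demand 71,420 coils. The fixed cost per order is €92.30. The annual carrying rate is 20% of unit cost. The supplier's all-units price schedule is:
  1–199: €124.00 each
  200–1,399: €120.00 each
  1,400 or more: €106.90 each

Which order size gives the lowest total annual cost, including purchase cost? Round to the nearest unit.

Q* ≈ 1,400 coils

Holding cost per unit per year at price C is H = 0.20·C.
For each price level, check whether its EOQ is feasible; otherwise the best quantity at that price is the breakpoint.
Tier 1 (€124.00): EOQ = 729.1 exceeds tier's upper bound 199, so this tier is dominated.
EOQ at €120.00 = 741.2 (feasible in tier 2): TC = 71,420×€120.00 + (71,420/741.2)×92.3 + (741.2/2)×0.20×€120.00 = €8,588,188.17.
EOQ at €106.90 = 785.3 < 1400, so use break Q=1400: TC = 71,420×€106.90 + (71,420/1400.0)×92.3 + (1400.0/2)×0.20×€106.90 = €7,654,472.62.
Lowest total cost is €7,654,472.62 at Q = 1400.0.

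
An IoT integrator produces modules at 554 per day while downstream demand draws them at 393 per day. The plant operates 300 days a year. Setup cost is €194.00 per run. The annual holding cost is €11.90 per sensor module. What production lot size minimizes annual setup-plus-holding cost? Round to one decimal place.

Annual demand D = 393 × 300 = 117,900.
Production build-up factor (1 − d/p) = 1 − 393/554 = 0.2906.
Q* = √(2DS / (H(1 − d/p))) = √(2 × 117,900 × 194 / (11.9 × 0.2906)).
= √(45,745,200 / 3.4583) ≈ 3636.983.

Q* ≈ 3,637.0 modules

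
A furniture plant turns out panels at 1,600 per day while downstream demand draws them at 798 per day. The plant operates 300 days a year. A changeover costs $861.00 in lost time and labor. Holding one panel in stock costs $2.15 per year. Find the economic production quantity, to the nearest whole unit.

Q* ≈ 19,558 panels

Annual demand D = 798 × 300 = 239,400.
Production build-up factor (1 − d/p) = 1 − 798/1,600 = 0.5012.
Q* = √(2DS / (H(1 − d/p))) = √(2 × 239,400 × 861 / (2.15 × 0.5012)).
= √(412,246,800 / 1.0777) ≈ 19558.350.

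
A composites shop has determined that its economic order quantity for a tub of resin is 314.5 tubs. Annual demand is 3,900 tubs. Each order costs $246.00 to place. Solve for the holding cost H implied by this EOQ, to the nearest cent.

H ≈ $19.40

Invert the EOQ relation Q*² = 2DS/H.
From Q* = √(2DS/H): H = 2DS / Q*² = 2 × 3,900 × 246 / 314.5² = 19.3994.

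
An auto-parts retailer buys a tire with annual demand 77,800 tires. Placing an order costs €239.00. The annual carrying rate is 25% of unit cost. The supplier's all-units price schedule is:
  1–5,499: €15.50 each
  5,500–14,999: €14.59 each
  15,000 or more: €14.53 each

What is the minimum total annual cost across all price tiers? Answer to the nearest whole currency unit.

Holding cost per unit per year at price C is H = 0.25·C.
For each price level, check whether its EOQ is feasible; otherwise the best quantity at that price is the breakpoint.
EOQ at €15.50 = 3097.9 (feasible in tier 1): TC = 77,800×€15.50 + (77,800/3097.9)×239 + (3097.9/2)×0.25×€15.50 = €1,217,904.38.
EOQ at €14.59 = 3193.1 < 5500, so use break Q=5500: TC = 77,800×€14.59 + (77,800/5500.0)×239 + (5500.0/2)×0.25×€14.59 = €1,148,513.39.
EOQ at €14.53 = 3199.6 < 15000, so use break Q=15000: TC = 77,800×€14.53 + (77,800/15000.0)×239 + (15000.0/2)×0.25×€14.53 = €1,158,917.36.
Lowest total cost among the candidates is at Q = 5500.0.

TC* ≈ €1,148,513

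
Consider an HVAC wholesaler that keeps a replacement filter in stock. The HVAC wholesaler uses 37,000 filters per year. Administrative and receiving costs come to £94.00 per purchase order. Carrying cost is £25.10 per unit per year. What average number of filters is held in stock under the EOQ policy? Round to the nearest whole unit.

Average inventory ≈ 263 filters

EOQ = √(2DS/H) = √(2 × 37,000 × 94 / 25.1) ≈ 526.43.
Average inventory = Q*/2 ≈ 526.43 / 2 = 263.216.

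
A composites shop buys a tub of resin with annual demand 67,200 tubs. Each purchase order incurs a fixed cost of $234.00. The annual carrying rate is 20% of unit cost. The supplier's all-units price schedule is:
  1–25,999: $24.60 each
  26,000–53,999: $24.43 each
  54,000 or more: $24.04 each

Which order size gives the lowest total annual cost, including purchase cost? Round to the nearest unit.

Q* ≈ 2,528 tubs

Holding cost per unit per year at price C is H = 0.20·C.
For each price level, check whether its EOQ is feasible; otherwise the best quantity at that price is the breakpoint.
EOQ at $24.60 = 2528.3 (feasible in tier 1): TC = 67,200×$24.60 + (67,200/2528.3)×234 + (2528.3/2)×0.20×$24.60 = $1,665,559.13.
EOQ at $24.43 = 2537.1 < 26000, so use break Q=26000: TC = 67,200×$24.43 + (67,200/26000.0)×234 + (26000.0/2)×0.20×$24.43 = $1,705,818.80.
EOQ at $24.04 = 2557.6 < 54000, so use break Q=54000: TC = 67,200×$24.04 + (67,200/54000.0)×234 + (54000.0/2)×0.20×$24.04 = $1,745,595.20.
Lowest total cost is $1,665,559.13 at Q = 2528.3.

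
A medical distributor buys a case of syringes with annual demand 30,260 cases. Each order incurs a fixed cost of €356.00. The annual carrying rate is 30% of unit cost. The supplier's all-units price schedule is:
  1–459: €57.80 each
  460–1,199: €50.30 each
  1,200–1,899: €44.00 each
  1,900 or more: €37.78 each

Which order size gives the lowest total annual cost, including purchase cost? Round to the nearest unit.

Q* ≈ 1,900 cases

Holding cost per unit per year at price C is H = 0.30·C.
Candidates are each tier's EOQ (if it falls in that tier) and each price-break quantity.
Tier 1 (€57.80): EOQ = 1114.7 exceeds tier's upper bound 459, so this tier is dominated.
EOQ at €50.30 = 1194.9 (feasible in tier 2): TC = 30,260×€50.30 + (30,260/1194.9)×356 + (1194.9/2)×0.30×€50.30 = €1,540,108.97.
EOQ at €44.00 = 1277.6 (feasible in tier 3): TC = 30,260×€44.00 + (30,260/1277.6)×356 + (1277.6/2)×0.30×€44.00 = €1,348,304.03.
EOQ at €37.78 = 1378.7 < 1900, so use break Q=1900: TC = 30,260×€37.78 + (30,260/1900.0)×356 + (1900.0/2)×0.30×€37.78 = €1,159,659.87.
Lowest total cost is €1,159,659.87 at Q = 1900.0.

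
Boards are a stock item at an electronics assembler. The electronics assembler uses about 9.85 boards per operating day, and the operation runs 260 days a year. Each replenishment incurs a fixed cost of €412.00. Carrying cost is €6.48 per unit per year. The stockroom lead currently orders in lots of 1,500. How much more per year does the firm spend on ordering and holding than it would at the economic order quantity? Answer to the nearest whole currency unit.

Annual demand D = 9.85 × 260 = 2,561.
EOQ = √(2DS/H) = √(2 × 2,561 × 412 / 6.48) ≈ 570.66.
Cost at Q* = (D/Q*)S + (Q*/2)H = √(2DSH) ≈ €3,697.91.
Cost at Q = 1,500: (2,561/1,500)×412 + (1,500/2)×6.48 = €703.42 + €4,860.00 = €5,563.42.
Excess = €5,563.42 − €3,697.91 = €1,865.52.

Extra cost ≈ €1,866 per year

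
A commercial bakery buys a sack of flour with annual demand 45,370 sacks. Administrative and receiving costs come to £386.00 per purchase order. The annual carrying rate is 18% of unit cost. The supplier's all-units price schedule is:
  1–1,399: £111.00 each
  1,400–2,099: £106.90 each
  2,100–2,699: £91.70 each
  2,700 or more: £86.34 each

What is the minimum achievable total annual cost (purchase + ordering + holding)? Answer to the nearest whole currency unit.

Holding cost per unit per year at price C is H = 0.18·C.
Candidates are each tier's EOQ (if it falls in that tier) and each price-break quantity.
EOQ at £111.00 = 1324.0 (feasible in tier 1): TC = 45,370×£111.00 + (45,370/1324.0)×386 + (1324.0/2)×0.18×£111.00 = £5,062,523.97.
EOQ at £106.90 = 1349.2 < 1400, so use break Q=1400: TC = 45,370×£106.90 + (45,370/1400.0)×386 + (1400.0/2)×0.18×£106.90 = £4,876,031.56.
EOQ at £91.70 = 1456.7 < 2100, so use break Q=2100: TC = 45,370×£91.70 + (45,370/2100.0)×386 + (2100.0/2)×0.18×£91.70 = £4,186,099.74.
EOQ at £86.34 = 1501.2 < 2700, so use break Q=2700: TC = 45,370×£86.34 + (45,370/2700.0)×386 + (2700.0/2)×0.18×£86.34 = £3,944,712.65.
Lowest total cost among the candidates is at Q = 2700.0.

TC* ≈ £3,944,713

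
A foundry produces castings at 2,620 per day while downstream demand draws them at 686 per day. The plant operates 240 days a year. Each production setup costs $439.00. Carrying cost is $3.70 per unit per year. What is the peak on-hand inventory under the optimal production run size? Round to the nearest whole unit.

I_max ≈ 5,370 castings

Annual demand D = 686 × 240 = 164,640.
Production build-up factor (1 − d/p) = 1 − 686/2,620 = 0.7382.
Q* = √(2DS / (H(1 − d/p))) = √(2 × 164,640 × 439 / (3.7 × 0.7382)).
= √(144,553,920 / 2.7312) ≈ 7275.058.
Maximum inventory = Q*(1 − d/p) = 7275.058 × 0.7382 ≈ 5370.215.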